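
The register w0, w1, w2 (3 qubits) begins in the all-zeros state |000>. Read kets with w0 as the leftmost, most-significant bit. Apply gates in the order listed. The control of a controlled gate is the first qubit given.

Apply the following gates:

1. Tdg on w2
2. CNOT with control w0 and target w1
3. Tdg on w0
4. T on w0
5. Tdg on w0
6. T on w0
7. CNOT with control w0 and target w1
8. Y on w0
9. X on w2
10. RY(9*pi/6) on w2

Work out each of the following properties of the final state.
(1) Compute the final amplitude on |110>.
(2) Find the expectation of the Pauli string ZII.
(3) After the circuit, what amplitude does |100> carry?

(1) The final state's coefficient on |110> equals 0. Key observation: the block from step 2 through step 7 cancels to the identity and can be dropped.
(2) The observable ZII averages to -1.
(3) The amplitude on |100> is -sqrt(2)*I/2.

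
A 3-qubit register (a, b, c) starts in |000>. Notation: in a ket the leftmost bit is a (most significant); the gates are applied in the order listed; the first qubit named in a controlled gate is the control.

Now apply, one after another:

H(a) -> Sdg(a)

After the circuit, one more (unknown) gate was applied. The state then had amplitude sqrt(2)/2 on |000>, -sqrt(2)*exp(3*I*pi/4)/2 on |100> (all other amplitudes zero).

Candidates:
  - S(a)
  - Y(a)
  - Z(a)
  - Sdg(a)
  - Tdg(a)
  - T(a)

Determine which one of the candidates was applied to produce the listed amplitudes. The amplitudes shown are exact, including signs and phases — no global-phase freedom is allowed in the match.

The unique candidate consistent with the amplitudes is T(a).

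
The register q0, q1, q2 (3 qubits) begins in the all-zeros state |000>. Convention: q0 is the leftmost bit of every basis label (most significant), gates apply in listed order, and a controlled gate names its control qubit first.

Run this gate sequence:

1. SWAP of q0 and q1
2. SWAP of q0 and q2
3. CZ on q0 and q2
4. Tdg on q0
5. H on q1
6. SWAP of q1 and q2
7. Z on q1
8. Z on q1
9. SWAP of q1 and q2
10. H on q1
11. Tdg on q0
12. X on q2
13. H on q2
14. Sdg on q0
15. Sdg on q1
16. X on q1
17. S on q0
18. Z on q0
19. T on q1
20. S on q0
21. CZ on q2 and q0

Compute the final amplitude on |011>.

|011> carries amplitude -sqrt(2)*exp(I*pi/4)/2 in the final state. Key observation: gates 5-10 undo each other exactly, leaving only the rest of the circuit to track.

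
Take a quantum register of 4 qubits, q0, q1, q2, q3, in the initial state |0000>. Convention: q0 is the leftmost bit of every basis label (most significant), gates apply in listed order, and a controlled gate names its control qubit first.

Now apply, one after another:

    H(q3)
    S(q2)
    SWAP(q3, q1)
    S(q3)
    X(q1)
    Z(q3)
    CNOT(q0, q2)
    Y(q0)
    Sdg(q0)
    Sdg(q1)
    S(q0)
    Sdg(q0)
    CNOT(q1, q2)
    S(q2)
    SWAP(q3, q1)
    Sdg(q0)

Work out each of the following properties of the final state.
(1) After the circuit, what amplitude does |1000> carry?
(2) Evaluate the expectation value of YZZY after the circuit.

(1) |1000> carries amplitude -sqrt(2)*I/2 in the final state. Key observation: gates 11-12 undo each other exactly, leaving only the rest of the circuit to track.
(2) In the final state, YZZY has expectation 0.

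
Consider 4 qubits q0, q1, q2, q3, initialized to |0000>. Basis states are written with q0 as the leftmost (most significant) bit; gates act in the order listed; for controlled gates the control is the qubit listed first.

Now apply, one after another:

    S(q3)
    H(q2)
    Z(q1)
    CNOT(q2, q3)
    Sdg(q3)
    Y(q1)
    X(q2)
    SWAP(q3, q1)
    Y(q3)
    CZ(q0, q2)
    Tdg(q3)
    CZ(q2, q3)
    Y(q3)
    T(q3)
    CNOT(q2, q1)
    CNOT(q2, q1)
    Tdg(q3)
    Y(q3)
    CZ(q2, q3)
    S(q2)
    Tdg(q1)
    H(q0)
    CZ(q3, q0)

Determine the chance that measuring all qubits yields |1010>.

The probability of measuring |1010> is 1/4. Key observation: steps 12-19 multiply out to the identity, so the circuit reduces to the remaining gates.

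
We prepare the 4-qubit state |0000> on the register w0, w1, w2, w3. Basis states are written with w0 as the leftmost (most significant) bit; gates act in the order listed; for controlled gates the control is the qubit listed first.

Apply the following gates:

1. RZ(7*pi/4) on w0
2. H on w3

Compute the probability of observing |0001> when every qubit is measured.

Outcome |0001> occurs with probability 1/2.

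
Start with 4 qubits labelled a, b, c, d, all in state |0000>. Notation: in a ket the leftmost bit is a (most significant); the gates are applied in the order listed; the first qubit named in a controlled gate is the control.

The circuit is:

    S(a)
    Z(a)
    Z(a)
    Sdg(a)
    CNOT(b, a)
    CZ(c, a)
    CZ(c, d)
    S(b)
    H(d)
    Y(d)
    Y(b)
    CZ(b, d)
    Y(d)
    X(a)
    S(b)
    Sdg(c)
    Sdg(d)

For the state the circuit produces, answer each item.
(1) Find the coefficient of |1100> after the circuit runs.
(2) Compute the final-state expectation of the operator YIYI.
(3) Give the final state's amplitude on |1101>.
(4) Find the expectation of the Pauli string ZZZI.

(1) |1100> carries amplitude sqrt(2)/2 in the final state. Key observation: the block from step 1 through step 4 cancels to the identity and can be dropped.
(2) The observable YIYI averages to 0.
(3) |1101> carries amplitude sqrt(2)*I/2 in the final state.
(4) The expectation value of ZZZI is 1.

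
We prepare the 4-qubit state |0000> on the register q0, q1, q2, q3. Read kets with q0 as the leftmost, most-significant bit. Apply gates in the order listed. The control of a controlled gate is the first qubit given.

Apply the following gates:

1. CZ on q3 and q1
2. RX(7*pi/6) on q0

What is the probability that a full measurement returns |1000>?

The probability of measuring |1000> is sqrt(3)/4 + 1/2.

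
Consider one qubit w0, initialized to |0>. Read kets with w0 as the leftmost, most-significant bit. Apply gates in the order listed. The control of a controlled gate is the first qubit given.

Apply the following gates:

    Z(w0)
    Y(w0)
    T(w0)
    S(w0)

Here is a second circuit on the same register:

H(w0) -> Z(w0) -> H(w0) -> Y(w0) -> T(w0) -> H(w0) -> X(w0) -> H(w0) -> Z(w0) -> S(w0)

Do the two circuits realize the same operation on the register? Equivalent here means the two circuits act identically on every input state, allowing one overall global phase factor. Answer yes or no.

No: there is an input state on which the two circuits produce genuinely different outputs (not merely differing by a phase).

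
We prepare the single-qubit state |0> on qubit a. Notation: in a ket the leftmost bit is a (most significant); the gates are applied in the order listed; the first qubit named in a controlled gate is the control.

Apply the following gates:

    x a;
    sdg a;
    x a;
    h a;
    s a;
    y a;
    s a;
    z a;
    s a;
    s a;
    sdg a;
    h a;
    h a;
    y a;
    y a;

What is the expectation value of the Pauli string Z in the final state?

In the final state, Z has expectation 0.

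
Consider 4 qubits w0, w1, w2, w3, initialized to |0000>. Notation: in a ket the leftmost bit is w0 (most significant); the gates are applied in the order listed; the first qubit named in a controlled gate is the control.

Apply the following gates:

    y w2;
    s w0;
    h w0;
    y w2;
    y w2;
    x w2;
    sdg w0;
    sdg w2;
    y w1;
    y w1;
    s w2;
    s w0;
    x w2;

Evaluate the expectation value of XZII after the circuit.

The expectation value of XZII is 1.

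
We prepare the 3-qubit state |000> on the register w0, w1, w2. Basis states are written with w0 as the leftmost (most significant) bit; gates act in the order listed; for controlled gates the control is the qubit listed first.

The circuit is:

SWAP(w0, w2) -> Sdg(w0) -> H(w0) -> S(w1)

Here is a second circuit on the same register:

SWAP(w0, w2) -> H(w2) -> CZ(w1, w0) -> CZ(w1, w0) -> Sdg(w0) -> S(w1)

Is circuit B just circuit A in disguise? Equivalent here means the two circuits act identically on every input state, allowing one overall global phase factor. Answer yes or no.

No: there is an input state on which the two circuits produce genuinely different outputs (not merely differing by a phase).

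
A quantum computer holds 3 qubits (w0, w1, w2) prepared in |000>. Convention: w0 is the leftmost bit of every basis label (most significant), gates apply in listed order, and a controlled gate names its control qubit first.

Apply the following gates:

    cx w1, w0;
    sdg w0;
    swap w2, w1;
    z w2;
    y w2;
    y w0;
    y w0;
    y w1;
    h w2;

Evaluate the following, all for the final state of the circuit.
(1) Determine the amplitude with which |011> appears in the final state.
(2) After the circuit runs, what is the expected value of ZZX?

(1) The amplitude on |011> is sqrt(2)/2.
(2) The expectation value of ZZX is 1.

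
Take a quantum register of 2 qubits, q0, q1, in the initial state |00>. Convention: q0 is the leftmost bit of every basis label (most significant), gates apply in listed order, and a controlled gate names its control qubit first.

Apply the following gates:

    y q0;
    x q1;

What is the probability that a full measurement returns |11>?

The probability of measuring |11> is 1.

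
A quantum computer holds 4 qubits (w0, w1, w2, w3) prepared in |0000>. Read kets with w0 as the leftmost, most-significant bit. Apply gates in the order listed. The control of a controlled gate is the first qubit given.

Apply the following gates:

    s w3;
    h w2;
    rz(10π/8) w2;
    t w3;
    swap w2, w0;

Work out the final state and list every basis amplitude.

The resulting statevector has amplitude -sqrt(2)*exp(3*I*pi/8)/2 on |0000>, sqrt(2)*exp(5*I*pi/8)/2 on |1000>, and 0 on every other basis state.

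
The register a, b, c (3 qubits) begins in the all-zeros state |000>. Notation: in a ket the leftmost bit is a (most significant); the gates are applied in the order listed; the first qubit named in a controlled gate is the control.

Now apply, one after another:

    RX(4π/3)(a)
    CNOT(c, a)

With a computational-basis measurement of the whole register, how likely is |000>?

A full measurement returns |000> with probability 1/4.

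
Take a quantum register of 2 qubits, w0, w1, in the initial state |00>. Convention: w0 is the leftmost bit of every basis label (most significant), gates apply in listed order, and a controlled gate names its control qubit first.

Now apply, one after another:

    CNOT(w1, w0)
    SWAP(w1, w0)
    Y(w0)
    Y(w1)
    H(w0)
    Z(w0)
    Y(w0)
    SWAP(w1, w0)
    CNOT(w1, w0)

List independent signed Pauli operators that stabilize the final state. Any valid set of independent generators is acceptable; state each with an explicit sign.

The final state is stabilized by the group generated by -XX, -ZZ; other independent generating sets are equally valid.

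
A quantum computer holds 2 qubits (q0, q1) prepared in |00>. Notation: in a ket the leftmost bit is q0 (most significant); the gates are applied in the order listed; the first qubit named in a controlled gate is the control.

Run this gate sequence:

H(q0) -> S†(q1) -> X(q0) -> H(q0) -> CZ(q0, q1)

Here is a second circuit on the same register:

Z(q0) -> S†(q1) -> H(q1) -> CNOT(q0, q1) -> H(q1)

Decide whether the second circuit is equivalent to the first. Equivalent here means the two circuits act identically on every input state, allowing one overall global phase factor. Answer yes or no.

Yes: on every input state the two circuits agree up to one overall phase factor.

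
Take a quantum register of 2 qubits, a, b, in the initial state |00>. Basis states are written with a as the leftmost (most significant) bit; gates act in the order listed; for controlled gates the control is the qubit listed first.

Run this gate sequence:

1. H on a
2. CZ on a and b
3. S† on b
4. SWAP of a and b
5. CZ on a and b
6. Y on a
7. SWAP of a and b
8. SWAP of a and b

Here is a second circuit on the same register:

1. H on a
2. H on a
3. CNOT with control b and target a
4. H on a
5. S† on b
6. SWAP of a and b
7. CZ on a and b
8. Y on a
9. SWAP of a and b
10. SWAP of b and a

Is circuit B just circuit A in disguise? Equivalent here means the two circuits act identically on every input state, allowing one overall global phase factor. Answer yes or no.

Yes: on every input state the two circuits agree up to one overall phase factor.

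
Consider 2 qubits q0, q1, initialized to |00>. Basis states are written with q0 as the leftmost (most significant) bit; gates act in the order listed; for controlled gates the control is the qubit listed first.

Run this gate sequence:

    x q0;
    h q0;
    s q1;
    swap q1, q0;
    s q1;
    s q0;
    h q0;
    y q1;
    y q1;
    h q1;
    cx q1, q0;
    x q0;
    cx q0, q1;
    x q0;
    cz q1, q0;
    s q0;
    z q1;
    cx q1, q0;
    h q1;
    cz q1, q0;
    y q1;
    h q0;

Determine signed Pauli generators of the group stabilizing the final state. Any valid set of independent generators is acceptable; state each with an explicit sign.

The stabilizer group can be generated by -XY, -ZZ, among other valid generating sets.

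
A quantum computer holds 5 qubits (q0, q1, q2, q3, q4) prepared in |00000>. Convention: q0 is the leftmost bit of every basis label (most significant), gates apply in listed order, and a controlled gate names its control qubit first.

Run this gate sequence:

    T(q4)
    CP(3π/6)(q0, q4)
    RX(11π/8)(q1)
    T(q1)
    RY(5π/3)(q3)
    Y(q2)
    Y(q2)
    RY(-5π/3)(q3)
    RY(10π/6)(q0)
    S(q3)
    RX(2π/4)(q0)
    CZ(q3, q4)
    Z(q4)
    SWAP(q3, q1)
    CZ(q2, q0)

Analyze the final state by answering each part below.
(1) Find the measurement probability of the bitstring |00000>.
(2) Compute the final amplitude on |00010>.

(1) A full measurement returns |00000> with probability 1/4 - sqrt(2 - sqrt(2))/8.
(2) |00010> carries amplitude (-sqrt(2) + sqrt(6)*I)*exp(I*pi/4)*sin(5*pi/16)/4 in the final state.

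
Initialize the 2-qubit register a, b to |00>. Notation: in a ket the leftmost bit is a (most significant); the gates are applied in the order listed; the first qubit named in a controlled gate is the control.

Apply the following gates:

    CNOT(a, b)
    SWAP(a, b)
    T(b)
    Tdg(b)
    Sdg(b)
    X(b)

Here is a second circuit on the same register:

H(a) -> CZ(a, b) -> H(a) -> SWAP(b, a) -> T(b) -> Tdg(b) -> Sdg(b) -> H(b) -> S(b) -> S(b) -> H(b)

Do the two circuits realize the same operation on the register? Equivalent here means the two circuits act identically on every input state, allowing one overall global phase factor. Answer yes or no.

No: there is an input state on which the two circuits produce genuinely different outputs (not merely differing by a phase).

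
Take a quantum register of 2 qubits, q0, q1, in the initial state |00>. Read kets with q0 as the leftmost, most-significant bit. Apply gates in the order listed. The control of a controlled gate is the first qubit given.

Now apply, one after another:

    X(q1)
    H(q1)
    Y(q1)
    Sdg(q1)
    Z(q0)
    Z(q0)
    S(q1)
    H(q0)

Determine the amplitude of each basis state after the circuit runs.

After the circuit, the state carries amplitude I/2 on |00>, I/2 on |01>, I/2 on |10>, I/2 on |11>. Key observation: the block from step 4 through step 7 cancels to the identity and can be dropped.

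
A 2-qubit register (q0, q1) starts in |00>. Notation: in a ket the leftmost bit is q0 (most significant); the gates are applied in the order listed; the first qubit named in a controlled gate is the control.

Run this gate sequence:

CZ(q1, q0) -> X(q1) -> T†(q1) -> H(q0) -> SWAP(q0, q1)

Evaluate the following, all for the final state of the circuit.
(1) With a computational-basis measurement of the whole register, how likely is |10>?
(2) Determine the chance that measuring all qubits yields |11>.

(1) Outcome |10> occurs with probability 1/2.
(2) Outcome |11> occurs with probability 1/2.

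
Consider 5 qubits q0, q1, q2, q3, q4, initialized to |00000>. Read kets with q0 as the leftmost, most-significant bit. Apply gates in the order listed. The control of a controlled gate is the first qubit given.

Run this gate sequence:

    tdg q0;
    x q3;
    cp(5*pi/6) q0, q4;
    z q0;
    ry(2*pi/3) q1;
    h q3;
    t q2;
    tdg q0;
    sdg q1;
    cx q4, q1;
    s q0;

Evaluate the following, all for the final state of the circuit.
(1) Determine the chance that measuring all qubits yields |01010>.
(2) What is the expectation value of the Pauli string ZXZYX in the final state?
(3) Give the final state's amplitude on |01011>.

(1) The probability of measuring |01010> is 3/8.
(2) In the final state, ZXZYX has expectation 0.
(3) The final state's coefficient on |01011> equals 0.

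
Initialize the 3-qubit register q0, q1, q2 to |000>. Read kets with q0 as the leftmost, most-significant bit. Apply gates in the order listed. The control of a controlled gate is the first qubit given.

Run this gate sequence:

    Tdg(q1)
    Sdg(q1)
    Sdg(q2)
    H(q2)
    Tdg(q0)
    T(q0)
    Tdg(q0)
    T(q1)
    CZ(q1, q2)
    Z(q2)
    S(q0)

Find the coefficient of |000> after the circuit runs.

The amplitude on |000> is sqrt(2)/2.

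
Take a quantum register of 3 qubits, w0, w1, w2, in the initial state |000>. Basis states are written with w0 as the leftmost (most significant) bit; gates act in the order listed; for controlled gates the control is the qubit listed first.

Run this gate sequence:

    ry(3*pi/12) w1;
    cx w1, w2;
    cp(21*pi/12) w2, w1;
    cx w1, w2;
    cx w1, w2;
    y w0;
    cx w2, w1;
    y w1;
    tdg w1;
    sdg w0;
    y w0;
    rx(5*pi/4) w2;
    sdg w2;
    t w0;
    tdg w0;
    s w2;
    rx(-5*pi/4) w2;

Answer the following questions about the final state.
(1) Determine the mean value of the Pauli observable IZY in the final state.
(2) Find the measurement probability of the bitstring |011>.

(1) The observable IZY averages to 1/2. Key observation: steps 12-17 multiply out to the identity, so the circuit reduces to the remaining gates.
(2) The probability of measuring |011> is 1/2 - sqrt(2)/4.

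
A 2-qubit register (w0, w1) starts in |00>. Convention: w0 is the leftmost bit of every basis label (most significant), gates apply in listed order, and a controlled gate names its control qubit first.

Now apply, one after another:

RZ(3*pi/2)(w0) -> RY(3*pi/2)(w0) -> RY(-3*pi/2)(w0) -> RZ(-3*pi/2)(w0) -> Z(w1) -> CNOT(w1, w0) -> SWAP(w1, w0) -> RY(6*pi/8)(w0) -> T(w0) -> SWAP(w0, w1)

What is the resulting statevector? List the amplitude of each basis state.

The resulting statevector has amplitude sqrt(2 - sqrt(2))/2 on |00>, sqrt(sqrt(2) + 2)*exp(I*pi/4)/2 on |01>, 0 on |10>, 0 on |11>. Key observation: gates 1-4 undo each other exactly, leaving only the rest of the circuit to track.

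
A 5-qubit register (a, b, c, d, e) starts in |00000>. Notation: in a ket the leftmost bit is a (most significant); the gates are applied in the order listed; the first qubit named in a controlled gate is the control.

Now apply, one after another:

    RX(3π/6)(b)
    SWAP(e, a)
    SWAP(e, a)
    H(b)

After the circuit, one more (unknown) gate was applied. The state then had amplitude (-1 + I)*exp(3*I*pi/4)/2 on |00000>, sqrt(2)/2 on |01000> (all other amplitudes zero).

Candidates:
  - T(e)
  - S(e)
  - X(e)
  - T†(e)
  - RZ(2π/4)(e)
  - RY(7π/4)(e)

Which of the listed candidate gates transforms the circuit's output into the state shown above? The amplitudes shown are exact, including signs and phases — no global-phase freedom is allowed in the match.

It was RZ(2π/4)(e) that produced the state shown. Key observation: steps 2-3 multiply out to the identity, so the circuit reduces to the remaining gates.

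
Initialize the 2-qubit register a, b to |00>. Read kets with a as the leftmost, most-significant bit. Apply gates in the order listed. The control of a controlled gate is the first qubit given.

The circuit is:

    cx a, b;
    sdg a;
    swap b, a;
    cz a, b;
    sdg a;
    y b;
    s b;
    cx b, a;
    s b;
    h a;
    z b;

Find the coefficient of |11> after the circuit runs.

The final state's coefficient on |11> equals -sqrt(2)*I/2.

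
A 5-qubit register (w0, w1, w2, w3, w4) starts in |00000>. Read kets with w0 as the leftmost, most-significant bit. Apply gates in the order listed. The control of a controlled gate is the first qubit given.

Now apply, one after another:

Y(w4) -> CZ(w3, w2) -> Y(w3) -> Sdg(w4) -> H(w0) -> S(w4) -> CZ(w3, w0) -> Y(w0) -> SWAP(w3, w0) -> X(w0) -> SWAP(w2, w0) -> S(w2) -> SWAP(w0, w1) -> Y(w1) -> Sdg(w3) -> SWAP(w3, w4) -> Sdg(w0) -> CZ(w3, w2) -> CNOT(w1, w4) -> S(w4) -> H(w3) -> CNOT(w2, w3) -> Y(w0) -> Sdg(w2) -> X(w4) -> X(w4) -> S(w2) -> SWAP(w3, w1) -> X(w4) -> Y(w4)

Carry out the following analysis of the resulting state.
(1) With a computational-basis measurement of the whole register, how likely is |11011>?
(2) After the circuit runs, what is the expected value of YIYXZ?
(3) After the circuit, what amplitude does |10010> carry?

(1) The probability of measuring |11011> is 1/4. Key observation: gates 24-27 undo each other exactly, leaving only the rest of the circuit to track.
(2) The expectation value of YIYXZ is 0.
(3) The final state's coefficient on |10010> equals -I/2.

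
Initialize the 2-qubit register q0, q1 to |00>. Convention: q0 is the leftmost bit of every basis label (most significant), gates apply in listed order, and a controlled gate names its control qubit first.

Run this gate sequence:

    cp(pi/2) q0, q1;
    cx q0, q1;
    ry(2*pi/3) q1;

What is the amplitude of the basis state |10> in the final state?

The final state's coefficient on |10> equals 0.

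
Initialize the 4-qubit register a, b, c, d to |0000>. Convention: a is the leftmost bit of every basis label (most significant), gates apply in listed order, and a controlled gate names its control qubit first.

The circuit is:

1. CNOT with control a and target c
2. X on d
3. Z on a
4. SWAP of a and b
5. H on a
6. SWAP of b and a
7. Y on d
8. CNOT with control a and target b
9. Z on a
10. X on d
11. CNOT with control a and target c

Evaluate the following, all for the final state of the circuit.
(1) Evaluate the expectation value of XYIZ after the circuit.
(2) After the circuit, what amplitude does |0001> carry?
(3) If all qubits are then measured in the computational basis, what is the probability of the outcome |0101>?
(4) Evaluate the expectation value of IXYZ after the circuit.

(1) In the final state, XYIZ has expectation 0.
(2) |0001> carries amplitude -sqrt(2)*I/2 in the final state.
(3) Outcome |0101> occurs with probability 1/2.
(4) The expectation value of IXYZ is 0.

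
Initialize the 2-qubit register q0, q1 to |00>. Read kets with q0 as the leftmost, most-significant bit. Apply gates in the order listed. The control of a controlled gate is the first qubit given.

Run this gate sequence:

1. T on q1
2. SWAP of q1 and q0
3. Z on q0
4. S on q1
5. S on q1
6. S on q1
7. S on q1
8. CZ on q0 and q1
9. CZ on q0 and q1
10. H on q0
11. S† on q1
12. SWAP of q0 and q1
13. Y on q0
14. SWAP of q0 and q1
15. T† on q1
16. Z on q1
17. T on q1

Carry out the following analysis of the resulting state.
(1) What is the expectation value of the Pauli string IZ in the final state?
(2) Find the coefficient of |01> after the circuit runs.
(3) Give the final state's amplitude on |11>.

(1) In the final state, IZ has expectation -1.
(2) The final state's coefficient on |01> equals -sqrt(2)*I/2.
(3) The amplitude on |11> is -sqrt(2)*I/2.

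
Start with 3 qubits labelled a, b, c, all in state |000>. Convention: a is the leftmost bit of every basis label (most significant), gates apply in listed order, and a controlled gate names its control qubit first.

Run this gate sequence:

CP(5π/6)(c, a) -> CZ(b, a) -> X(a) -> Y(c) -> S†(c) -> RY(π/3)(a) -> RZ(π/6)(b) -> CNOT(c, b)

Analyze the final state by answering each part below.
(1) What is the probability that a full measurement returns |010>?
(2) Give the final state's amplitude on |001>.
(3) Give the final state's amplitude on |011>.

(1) Outcome |010> occurs with probability 0.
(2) The amplitude on |001> is 0.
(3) |011> carries amplitude exp(11*I*pi/12)/2 in the final state.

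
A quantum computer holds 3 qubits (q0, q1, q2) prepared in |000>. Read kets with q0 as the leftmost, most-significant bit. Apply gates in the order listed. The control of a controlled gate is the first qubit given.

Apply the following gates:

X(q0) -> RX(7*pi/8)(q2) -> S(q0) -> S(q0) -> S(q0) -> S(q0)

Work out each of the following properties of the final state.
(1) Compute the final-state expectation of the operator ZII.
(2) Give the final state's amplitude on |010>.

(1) The observable ZII averages to -1. Key observation: gates 3-6 undo each other exactly, leaving only the rest of the circuit to track.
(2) The final state's coefficient on |010> equals 0.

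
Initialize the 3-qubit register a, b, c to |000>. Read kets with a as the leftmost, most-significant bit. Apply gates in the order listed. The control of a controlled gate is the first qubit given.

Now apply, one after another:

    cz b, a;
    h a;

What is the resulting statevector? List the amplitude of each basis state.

The resulting statevector has amplitude sqrt(2)/2 on |000>, sqrt(2)/2 on |100>, and 0 on every other basis state.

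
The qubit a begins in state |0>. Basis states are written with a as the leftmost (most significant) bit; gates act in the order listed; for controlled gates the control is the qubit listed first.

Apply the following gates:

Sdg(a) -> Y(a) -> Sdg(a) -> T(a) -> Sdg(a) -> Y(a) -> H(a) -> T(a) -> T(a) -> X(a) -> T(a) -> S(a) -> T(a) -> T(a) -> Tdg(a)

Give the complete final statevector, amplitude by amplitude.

The resulting statevector has amplitude -sqrt(2)*exp(3*I*pi/4)/2 on |0>, sqrt(2)*exp(I*pi/4)/2 on |1>.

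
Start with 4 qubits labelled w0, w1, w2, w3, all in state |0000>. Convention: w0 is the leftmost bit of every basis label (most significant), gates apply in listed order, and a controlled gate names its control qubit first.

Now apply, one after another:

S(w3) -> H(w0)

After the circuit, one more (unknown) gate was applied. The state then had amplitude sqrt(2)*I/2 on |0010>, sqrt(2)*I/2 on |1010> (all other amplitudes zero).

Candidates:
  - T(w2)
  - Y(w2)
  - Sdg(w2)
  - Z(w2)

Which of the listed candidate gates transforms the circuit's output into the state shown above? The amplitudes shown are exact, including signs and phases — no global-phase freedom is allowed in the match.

The applied gate was Y(w2).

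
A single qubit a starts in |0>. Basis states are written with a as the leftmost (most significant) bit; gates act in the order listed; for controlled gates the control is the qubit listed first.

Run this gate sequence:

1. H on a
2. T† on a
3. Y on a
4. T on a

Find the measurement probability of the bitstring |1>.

A full measurement returns |1> with probability 1/2.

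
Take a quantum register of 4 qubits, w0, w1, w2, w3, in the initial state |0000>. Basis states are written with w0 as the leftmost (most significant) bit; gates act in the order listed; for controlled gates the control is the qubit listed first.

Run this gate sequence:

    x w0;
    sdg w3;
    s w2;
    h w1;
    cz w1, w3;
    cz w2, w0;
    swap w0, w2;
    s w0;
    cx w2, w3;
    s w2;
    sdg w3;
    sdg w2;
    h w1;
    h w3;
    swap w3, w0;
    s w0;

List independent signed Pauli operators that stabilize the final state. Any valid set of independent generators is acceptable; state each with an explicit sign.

The stabilizer group can be generated by -YIII, +IZII, -IIZI, +IIIZ, among other valid generating sets.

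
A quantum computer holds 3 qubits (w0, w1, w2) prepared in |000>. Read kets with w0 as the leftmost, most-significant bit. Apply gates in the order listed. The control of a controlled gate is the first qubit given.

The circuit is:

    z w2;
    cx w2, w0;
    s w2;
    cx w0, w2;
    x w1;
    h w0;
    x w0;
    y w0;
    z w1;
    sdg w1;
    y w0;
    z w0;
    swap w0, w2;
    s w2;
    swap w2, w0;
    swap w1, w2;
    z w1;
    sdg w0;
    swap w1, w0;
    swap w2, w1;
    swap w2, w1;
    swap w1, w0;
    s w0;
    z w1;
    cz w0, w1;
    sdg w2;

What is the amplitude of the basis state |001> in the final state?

|001> carries amplitude sqrt(2)/2 in the final state. Key observation: gates 17-24 undo each other exactly, leaving only the rest of the circuit to track.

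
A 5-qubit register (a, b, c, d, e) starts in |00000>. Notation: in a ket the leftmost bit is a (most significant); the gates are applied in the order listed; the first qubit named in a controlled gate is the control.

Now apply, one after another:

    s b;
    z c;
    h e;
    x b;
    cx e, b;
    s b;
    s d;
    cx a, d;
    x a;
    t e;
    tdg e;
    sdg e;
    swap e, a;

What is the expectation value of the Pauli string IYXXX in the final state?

The expectation value of IYXXX is 0.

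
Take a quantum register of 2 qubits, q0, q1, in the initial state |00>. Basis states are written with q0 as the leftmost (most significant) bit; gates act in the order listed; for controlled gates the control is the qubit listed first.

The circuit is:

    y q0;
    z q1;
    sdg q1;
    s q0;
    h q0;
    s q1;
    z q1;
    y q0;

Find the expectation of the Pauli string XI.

The observable XI averages to 1.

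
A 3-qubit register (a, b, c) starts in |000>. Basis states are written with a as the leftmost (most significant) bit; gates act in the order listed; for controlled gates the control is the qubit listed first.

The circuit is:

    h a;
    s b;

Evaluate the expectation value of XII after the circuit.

The observable XII averages to 1.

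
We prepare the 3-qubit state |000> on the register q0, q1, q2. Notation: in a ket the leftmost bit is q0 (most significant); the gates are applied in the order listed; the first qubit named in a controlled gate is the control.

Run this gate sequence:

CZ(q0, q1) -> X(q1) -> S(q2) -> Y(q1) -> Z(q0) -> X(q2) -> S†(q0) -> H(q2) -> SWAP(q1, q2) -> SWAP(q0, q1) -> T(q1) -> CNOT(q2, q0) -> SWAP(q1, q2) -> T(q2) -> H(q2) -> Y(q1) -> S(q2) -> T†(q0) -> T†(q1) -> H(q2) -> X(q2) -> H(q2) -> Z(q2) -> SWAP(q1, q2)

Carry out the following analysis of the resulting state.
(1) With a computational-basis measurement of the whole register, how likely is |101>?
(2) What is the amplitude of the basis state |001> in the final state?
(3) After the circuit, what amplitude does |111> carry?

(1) A full measurement returns |101> with probability 1/4. Key observation: steps 20-23 multiply out to the identity, so the circuit reduces to the remaining gates.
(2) The final state's coefficient on |001> equals -exp(3*I*pi/4)/2.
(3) The final state's coefficient on |111> equals -1/2.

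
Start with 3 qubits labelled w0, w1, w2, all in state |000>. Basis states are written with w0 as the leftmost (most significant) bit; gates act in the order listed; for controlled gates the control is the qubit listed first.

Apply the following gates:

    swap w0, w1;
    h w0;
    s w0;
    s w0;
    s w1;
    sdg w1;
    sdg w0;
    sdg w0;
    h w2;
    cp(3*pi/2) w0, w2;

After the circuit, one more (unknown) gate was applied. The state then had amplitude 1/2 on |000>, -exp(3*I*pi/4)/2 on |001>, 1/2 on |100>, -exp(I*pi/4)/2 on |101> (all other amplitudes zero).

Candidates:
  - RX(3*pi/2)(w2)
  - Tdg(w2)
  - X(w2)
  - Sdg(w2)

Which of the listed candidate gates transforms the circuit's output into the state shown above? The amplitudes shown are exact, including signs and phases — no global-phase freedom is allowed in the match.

It was Tdg(w2) that produced the state shown. Key observation: gates 3-8 undo each other exactly, leaving only the rest of the circuit to track.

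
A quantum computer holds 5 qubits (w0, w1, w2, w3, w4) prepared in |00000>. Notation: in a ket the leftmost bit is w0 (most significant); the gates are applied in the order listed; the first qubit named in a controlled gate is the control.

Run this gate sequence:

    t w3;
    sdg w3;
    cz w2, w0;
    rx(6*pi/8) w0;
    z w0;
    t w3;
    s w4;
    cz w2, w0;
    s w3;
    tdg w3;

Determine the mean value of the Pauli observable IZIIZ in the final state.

The observable IZIIZ averages to 1.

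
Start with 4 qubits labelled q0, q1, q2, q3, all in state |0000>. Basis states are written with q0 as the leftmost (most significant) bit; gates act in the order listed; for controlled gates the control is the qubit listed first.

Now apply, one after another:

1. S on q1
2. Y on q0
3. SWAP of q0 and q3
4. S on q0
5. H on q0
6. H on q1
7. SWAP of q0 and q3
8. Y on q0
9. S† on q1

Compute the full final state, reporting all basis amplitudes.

The resulting statevector has amplitude 1/2 on |0000>, 1/2 on |0001>, -I/2 on |0100>, -I/2 on |0101>, and 0 on every other basis state.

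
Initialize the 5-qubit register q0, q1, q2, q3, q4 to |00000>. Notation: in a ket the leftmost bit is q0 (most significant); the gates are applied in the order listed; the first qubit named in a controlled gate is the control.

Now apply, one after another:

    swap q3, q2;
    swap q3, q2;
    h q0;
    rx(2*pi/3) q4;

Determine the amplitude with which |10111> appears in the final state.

The amplitude on |10111> is 0. Key observation: gates 1-2 undo each other exactly, leaving only the rest of the circuit to track.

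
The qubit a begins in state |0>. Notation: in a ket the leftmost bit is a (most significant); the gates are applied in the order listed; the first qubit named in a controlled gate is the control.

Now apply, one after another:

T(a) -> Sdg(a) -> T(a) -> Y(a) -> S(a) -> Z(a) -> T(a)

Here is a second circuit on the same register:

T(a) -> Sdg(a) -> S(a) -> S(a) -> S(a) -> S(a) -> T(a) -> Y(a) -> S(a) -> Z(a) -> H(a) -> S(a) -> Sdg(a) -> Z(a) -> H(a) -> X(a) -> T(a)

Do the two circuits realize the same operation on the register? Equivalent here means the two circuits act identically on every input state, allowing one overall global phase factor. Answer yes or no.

Yes — the two circuits implement the same unitary up to a global phase.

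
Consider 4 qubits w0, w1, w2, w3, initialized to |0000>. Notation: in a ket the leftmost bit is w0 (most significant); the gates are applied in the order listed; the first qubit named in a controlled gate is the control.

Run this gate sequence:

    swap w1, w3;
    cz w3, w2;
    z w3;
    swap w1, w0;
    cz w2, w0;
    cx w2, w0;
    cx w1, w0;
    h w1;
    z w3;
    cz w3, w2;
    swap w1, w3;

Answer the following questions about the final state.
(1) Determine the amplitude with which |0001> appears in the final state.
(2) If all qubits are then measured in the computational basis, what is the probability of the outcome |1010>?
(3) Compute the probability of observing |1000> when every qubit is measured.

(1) The amplitude on |0001> is sqrt(2)/2.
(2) The probability of measuring |1010> is 0.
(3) A full measurement returns |1000> with probability 0.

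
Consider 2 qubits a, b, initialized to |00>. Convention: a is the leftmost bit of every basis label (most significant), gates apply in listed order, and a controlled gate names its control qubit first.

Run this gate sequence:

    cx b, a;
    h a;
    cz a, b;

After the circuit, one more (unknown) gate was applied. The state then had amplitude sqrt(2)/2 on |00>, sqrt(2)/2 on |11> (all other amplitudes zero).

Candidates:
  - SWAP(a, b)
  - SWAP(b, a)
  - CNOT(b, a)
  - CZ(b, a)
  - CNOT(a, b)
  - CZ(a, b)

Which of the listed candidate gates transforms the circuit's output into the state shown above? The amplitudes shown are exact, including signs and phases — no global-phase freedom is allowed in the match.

The unique candidate consistent with the amplitudes is CNOT(a, b).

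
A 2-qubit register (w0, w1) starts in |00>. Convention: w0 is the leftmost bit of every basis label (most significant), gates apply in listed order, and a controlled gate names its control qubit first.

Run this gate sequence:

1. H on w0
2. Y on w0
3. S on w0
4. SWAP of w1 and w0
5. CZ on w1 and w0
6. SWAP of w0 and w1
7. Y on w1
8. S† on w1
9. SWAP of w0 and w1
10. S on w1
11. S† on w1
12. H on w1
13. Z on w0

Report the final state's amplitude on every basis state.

The resulting statevector has amplitude 0 on |00>, 0 on |01>, 1/2 + I/2 on |10>, -1/2 + I/2 on |11>.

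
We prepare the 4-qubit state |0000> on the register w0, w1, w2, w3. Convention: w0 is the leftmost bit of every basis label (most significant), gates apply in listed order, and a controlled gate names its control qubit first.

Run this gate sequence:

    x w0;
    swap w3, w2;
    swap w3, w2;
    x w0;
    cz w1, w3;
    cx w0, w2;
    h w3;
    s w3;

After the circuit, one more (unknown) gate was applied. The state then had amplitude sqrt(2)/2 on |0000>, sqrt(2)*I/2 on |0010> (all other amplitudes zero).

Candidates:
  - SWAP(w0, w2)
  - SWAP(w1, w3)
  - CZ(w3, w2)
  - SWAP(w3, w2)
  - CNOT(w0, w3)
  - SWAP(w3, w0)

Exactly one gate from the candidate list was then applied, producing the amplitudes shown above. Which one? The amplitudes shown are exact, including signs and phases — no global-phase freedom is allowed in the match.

The unique candidate consistent with the amplitudes is SWAP(w3, w2). Key observation: steps 1-4 multiply out to the identity, so the circuit reduces to the remaining gates.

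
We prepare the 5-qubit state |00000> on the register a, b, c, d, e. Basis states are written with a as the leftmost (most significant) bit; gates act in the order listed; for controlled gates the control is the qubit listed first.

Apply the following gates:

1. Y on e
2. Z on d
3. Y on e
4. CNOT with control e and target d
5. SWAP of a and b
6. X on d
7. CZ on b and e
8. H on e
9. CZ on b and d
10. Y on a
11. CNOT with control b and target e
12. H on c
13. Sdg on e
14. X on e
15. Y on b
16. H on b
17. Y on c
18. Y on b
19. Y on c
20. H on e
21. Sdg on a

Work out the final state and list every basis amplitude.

The resulting statevector has amplitude -1/4 + I/4 on |10010>, 1/4 + I/4 on |10011>, -1/4 + I/4 on |10110>, 1/4 + I/4 on |10111>, -1/4 + I/4 on |11010>, 1/4 + I/4 on |11011>, -1/4 + I/4 on |11110>, 1/4 + I/4 on |11111>, and 0 on every other basis state.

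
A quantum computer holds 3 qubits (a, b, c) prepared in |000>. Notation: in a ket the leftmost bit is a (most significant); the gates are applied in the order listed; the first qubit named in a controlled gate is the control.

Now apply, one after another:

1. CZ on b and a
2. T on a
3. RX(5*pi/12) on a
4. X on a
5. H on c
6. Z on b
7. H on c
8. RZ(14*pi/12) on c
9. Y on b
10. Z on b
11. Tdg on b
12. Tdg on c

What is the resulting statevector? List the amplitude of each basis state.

The resulting statevector has amplitude (-sqrt(2 - sqrt(2))/4 + sqrt(3*sqrt(2) + 6)/4)*exp(I*pi/6) on |010>, (sqrt(6 - 3*sqrt(2))/4 + sqrt(sqrt(2) + 2)/4)*exp(2*I*pi/3) on |110>, and 0 on every other basis state.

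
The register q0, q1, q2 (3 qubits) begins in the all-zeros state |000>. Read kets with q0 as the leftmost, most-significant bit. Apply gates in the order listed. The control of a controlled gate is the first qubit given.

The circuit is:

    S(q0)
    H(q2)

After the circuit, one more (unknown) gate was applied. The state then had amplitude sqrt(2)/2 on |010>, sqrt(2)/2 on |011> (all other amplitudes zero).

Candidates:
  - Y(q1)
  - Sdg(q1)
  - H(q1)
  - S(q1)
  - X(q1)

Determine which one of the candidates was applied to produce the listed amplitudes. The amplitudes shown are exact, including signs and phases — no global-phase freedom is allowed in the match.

The unique candidate consistent with the amplitudes is X(q1).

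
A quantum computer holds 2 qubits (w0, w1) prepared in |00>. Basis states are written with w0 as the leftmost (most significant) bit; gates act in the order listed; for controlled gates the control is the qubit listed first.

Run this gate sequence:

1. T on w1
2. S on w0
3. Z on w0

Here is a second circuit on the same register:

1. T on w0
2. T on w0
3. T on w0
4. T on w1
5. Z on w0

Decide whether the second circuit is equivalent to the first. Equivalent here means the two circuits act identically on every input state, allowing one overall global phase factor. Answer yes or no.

No — the two circuits implement different unitaries, even allowing a global phase.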